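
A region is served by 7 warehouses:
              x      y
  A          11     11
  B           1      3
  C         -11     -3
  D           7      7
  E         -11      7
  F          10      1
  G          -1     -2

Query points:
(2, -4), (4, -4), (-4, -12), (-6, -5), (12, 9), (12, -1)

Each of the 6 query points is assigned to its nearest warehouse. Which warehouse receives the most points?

(2, -4) — d² to each: A:306, B:50, C:170, D:146, E:290, F:89, G:13 → nearest is G
(4, -4) — d² to each: A:274, B:58, C:226, D:130, E:346, F:61, G:29 → nearest is G
(-4, -12) — d² to each: A:754, B:250, C:130, D:482, E:410, F:365, G:109 → nearest is G
(-6, -5) — d² to each: A:545, B:113, C:29, D:313, E:169, F:292, G:34 → nearest is C
(12, 9) — d² to each: A:5, B:157, C:673, D:29, E:533, F:68, G:290 → nearest is A
(12, -1) — d² to each: A:145, B:137, C:533, D:89, E:593, F:8, G:170 → nearest is F
Tally — A:1, C:1, F:1, G:3. G captures the most (3).

G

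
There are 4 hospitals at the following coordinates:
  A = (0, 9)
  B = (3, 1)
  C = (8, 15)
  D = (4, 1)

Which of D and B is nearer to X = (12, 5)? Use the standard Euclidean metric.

Compare squared distances:
|XD|² = (12−4)² + (5−1)² = 64 + 16 = 80
|XB|² = (12−3)² + (5−1)² = 81 + 16 = 97
80 < 97, so D is closer.

D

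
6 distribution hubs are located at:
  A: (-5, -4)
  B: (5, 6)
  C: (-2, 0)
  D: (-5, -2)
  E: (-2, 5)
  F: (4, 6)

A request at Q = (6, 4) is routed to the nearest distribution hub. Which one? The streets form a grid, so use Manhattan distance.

B

d(Q,A) = |6−(-5)| + |4−(-4)| = 11 + 8 = 19
d(Q,B) = |6−5| + |4−6| = 1 + 2 = 3
d(Q,C) = |6−(-2)| + |4−0| = 8 + 4 = 12
d(Q,D) = |6−(-5)| + |4−(-2)| = 11 + 6 = 17
d(Q,E) = |6−(-2)| + |4−5| = 8 + 1 = 9
d(Q,F) = |6−4| + |4−6| = 2 + 2 = 4
The smallest is to B, so Q lies in the Voronoi region of B.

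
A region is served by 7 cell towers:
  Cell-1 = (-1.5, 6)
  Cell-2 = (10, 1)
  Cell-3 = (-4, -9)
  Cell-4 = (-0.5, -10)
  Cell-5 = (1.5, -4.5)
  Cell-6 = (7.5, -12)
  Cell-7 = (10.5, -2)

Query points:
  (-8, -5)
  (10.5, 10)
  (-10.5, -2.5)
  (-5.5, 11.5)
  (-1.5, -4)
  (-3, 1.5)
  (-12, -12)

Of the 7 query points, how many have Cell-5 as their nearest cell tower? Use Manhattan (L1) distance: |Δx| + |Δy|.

1

(-8, -5) — d to each: Cell-1:17.5, Cell-2:24, Cell-3:8, Cell-4:12.5, Cell-5:10, Cell-6:22.5, Cell-7:21.5 → nearest is Cell-3
(10.5, 10) — d to each: Cell-1:16, Cell-2:9.5, Cell-3:33.5, Cell-4:31, Cell-5:23.5, Cell-6:25, Cell-7:12 → nearest is Cell-2
(-10.5, -2.5) — d to each: Cell-1:17.5, Cell-2:24, Cell-3:13, Cell-4:17.5, Cell-5:14, Cell-6:27.5, Cell-7:21.5 → nearest is Cell-3
(-5.5, 11.5) — d to each: Cell-1:9.5, Cell-2:26, Cell-3:22, Cell-4:26.5, Cell-5:23, Cell-6:36.5, Cell-7:29.5 → nearest is Cell-1
(-1.5, -4) — d to each: Cell-1:10, Cell-2:16.5, Cell-3:7.5, Cell-4:7, Cell-5:3.5, Cell-6:17, Cell-7:14 → nearest is Cell-5
(-3, 1.5) — d to each: Cell-1:6, Cell-2:13.5, Cell-3:11.5, Cell-4:14, Cell-5:10.5, Cell-6:24, Cell-7:17 → nearest is Cell-1
(-12, -12) — d to each: Cell-1:28.5, Cell-2:35, Cell-3:11, Cell-4:13.5, Cell-5:21, Cell-6:19.5, Cell-7:32.5 → nearest is Cell-3
1 of the 7 points has Cell-5 as nearest.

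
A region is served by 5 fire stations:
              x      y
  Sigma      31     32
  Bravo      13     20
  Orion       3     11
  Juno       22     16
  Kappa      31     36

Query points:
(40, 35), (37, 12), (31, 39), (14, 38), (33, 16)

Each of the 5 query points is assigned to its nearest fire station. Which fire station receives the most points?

Kappa

(40, 35) — d² to each: Sigma:90, Bravo:954, Orion:1945, Juno:685, Kappa:82 → nearest is Kappa
(37, 12) — d² to each: Sigma:436, Bravo:640, Orion:1157, Juno:241, Kappa:612 → nearest is Juno
(31, 39) — d² to each: Sigma:49, Bravo:685, Orion:1568, Juno:610, Kappa:9 → nearest is Kappa
(14, 38) — d² to each: Sigma:325, Bravo:325, Orion:850, Juno:548, Kappa:293 → nearest is Kappa
(33, 16) — d² to each: Sigma:260, Bravo:416, Orion:925, Juno:121, Kappa:404 → nearest is Juno
Tally — Juno:2, Kappa:3. Kappa captures the most (3).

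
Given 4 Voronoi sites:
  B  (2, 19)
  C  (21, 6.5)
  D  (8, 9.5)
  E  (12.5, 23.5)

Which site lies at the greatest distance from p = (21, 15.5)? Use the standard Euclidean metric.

Compare squared distances (the ordering matches that of the actual distances):
|pB|² = (21−2)² + (15.5−19)² = 361 + 12.25 = 373.25
|pC|² = (21−21)² + (15.5−6.5)² = 0 + 81 = 81
|pD|² = (21−8)² + (15.5−9.5)² = 169 + 36 = 205
|pE|² = (21−12.5)² + (15.5−23.5)² = 72.25 + 64 = 136.25
The largest is to B.

B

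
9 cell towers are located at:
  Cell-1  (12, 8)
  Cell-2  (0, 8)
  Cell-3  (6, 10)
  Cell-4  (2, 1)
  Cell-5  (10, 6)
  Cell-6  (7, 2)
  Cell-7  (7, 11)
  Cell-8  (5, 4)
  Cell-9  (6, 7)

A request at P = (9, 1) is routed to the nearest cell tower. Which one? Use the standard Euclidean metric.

Squared Euclidean distances:
d²(P, Cell-1) = 9 + 49 = 58
d²(P, Cell-2) = 81 + 49 = 130
d²(P, Cell-3) = 9 + 81 = 90
d²(P, Cell-4) = 49 + 0 = 49
d²(P, Cell-5) = 1 + 25 = 26
d²(P, Cell-6) = 4 + 1 = 5
d²(P, Cell-7) = 4 + 100 = 104
d²(P, Cell-8) = 16 + 9 = 25
d²(P, Cell-9) = 9 + 36 = 45
The smallest is to Cell-6, so P lies in the Voronoi region of Cell-6.

Cell-6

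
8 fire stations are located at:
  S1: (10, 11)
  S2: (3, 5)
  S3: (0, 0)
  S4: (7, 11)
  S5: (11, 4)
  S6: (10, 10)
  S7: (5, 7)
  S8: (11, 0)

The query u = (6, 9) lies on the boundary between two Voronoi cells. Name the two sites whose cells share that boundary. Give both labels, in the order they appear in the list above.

Squared distances from u to each site:
|uS1|² = (6−10)² + (9−11)² = 16 + 4 = 20
|uS2|² = (6−3)² + (9−5)² = 9 + 16 = 25
|uS3|² = (6−0)² + (9−0)² = 36 + 81 = 117
|uS4|² = (6−7)² + (9−11)² = 1 + 4 = 5
|uS5|² = (6−11)² + (9−4)² = 25 + 25 = 50
|uS6|² = (6−10)² + (9−10)² = 16 + 1 = 17
|uS7|² = (6−5)² + (9−7)² = 1 + 4 = 5
|uS8|² = (6−11)² + (9−0)² = 25 + 81 = 106
u is equidistant from S4 and S7 (both at squared distance 5), and every other site is strictly farther — so u lies on the S4–S7 Voronoi edge.

S4 and S7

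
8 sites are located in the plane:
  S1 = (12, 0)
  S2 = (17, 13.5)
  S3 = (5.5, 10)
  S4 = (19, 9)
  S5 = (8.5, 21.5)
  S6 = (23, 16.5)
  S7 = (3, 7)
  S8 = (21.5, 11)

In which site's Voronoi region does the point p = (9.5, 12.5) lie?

S3

Since √ is increasing, it suffices to compare squared distances:
|pS1|² = (9.5−12)² + (12.5−0)² = 6.25 + 156.25 = 162.5
|pS2|² = (9.5−17)² + (12.5−13.5)² = 56.25 + 1 = 57.25
|pS3|² = (9.5−5.5)² + (12.5−10)² = 16 + 6.25 = 22.25
|pS4|² = (9.5−19)² + (12.5−9)² = 90.25 + 12.25 = 102.5
|pS5|² = (9.5−8.5)² + (12.5−21.5)² = 1 + 81 = 82
|pS6|² = (9.5−23)² + (12.5−16.5)² = 182.25 + 16 = 198.25
|pS7|² = (9.5−3)² + (12.5−7)² = 42.25 + 30.25 = 72.5
|pS8|² = (9.5−21.5)² + (12.5−11)² = 144 + 2.25 = 146.25
Minimum is at S3.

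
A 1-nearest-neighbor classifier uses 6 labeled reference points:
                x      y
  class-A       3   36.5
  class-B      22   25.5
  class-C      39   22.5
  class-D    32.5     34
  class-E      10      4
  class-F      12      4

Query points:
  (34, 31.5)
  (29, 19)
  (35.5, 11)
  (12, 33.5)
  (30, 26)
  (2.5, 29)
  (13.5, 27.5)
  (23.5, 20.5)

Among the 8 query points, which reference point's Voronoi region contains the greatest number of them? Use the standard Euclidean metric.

(34, 31.5) — d² to each: class-A:986, class-B:180, class-C:106, class-D:8.5, class-E:1332.25, class-F:1240.25 → nearest is class-D
(29, 19) — d² to each: class-A:982.25, class-B:91.25, class-C:112.25, class-D:237.25, class-E:586, class-F:514 → nearest is class-B
(35.5, 11) — d² to each: class-A:1706.5, class-B:392.5, class-C:144.5, class-D:538, class-E:699.25, class-F:601.25 → nearest is class-C
(12, 33.5) — d² to each: class-A:90, class-B:164, class-C:850, class-D:420.5, class-E:874.25, class-F:870.25 → nearest is class-A
(30, 26) — d² to each: class-A:839.25, class-B:64.25, class-C:93.25, class-D:70.25, class-E:884, class-F:808 → nearest is class-B
(2.5, 29) — d² to each: class-A:56.5, class-B:392.5, class-C:1374.5, class-D:925, class-E:681.25, class-F:715.25 → nearest is class-A
(13.5, 27.5) — d² to each: class-A:191.25, class-B:76.25, class-C:675.25, class-D:403.25, class-E:564.5, class-F:554.5 → nearest is class-B
(23.5, 20.5) — d² to each: class-A:676.25, class-B:27.25, class-C:244.25, class-D:263.25, class-E:454.5, class-F:404.5 → nearest is class-B
Tally — class-A:2, class-B:4, class-C:1, class-D:1. class-B captures the most (4).

class-B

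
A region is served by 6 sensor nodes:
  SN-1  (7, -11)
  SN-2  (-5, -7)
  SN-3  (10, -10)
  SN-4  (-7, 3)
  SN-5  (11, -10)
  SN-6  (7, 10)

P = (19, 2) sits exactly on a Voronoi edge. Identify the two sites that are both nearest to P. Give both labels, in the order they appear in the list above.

SN-5 and SN-6

Squared distances from P to each site:
d²(P, SN-1) = (19−7)² + (2−(-11))² = 144 + 169 = 313
d²(P, SN-2) = (19−(-5))² + (2−(-7))² = 576 + 81 = 657
d²(P, SN-3) = (19−10)² + (2−(-10))² = 81 + 144 = 225
d²(P, SN-4) = (19−(-7))² + (2−3)² = 676 + 1 = 677
d²(P, SN-5) = (19−11)² + (2−(-10))² = 64 + 144 = 208
d²(P, SN-6) = (19−7)² + (2−10)² = 144 + 64 = 208
P is equidistant from SN-5 and SN-6 (both at squared distance 208), and every other site is strictly farther — so P lies on the SN-5–SN-6 Voronoi edge.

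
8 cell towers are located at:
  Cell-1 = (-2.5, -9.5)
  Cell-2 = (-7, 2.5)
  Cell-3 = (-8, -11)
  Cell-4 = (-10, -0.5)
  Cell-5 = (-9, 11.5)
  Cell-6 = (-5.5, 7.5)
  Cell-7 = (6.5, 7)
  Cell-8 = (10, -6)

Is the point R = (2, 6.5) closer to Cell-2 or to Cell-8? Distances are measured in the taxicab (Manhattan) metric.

Cell-2

d(R, Cell-2) = |2−(-7)| + |6.5−2.5| = 9 + 4 = 13
d(R, Cell-8) = |2−10| + |6.5−(-6)| = 8 + 12.5 = 20.5
13 < 20.5, so Cell-2 is closer.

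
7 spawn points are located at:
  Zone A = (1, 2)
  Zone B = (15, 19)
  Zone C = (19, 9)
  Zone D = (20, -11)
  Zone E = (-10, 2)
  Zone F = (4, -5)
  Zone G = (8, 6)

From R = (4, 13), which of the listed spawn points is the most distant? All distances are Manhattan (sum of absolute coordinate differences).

Zone D

d(R, Zone A) = |4−1| + |13−2| = 3 + 11 = 14
d(R, Zone B) = |4−15| + |13−19| = 11 + 6 = 17
d(R, Zone C) = |4−19| + |13−9| = 15 + 4 = 19
d(R, Zone D) = |4−20| + |13−(-11)| = 16 + 24 = 40
d(R, Zone E) = |4−(-10)| + |13−2| = 14 + 11 = 25
d(R, Zone F) = |4−4| + |13−(-5)| = 0 + 18 = 18
d(R, Zone G) = |4−8| + |13−6| = 4 + 7 = 11
The largest is to Zone D.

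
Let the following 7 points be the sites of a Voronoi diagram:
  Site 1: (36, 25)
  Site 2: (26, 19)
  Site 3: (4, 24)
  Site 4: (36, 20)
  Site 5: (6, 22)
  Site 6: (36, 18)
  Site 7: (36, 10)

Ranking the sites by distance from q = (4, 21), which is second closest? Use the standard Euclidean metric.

Site 3

Since √ is increasing, it suffices to compare squared distances:
d²(q, Site 1) = (4−36)² + (21−25)² = 1024 + 16 = 1040
d²(q, Site 2) = (4−26)² + (21−19)² = 484 + 4 = 488
d²(q, Site 3) = (4−4)² + (21−24)² = 0 + 9 = 9
d²(q, Site 4) = (4−36)² + (21−20)² = 1024 + 1 = 1025
d²(q, Site 5) = (4−6)² + (21−22)² = 4 + 1 = 5
d²(q, Site 6) = (4−36)² + (21−18)² = 1024 + 9 = 1033
d²(q, Site 7) = (4−36)² + (21−10)² = 1024 + 121 = 1145
Sorted ascending: Site 5, Site 3, Site 2, … — the second-nearest is Site 3.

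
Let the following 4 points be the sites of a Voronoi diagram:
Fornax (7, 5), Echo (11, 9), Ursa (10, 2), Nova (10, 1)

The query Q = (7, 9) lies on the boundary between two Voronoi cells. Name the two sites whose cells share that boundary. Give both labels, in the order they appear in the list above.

Fornax and Echo

Squared distances from Q to each site:
d²(Q, Fornax) = (7−7)² + (9−5)² = 0 + 16 = 16
d²(Q, Echo) = (7−11)² + (9−9)² = 16 + 0 = 16
d²(Q, Ursa) = (7−10)² + (9−2)² = 9 + 49 = 58
d²(Q, Nova) = (7−10)² + (9−1)² = 9 + 64 = 73
Q is equidistant from Fornax and Echo (both at squared distance 16), and every other site is strictly farther — so Q lies on the Fornax–Echo Voronoi edge.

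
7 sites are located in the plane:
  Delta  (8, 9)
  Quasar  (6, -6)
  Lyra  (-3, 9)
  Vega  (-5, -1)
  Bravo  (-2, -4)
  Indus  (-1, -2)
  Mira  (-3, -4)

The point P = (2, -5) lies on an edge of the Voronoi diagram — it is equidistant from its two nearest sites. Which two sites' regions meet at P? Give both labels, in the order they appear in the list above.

Squared distances from P to each site:
d²(P, Delta) = 36 + 196 = 232
d²(P, Quasar) = 16 + 1 = 17
d²(P, Lyra) = 25 + 196 = 221
d²(P, Vega) = 49 + 16 = 65
d²(P, Bravo) = 16 + 1 = 17
d²(P, Indus) = 9 + 9 = 18
d²(P, Mira) = 25 + 1 = 26
P is equidistant from Quasar and Bravo (both at squared distance 17), and every other site is strictly farther — so P lies on the Quasar–Bravo Voronoi edge.

Quasar and Bravo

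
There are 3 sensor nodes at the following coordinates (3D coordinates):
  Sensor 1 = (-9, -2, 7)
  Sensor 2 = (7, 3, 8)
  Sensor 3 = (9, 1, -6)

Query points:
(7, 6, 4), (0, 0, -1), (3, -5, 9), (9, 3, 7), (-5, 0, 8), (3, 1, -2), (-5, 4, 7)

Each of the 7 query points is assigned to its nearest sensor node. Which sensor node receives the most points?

(7, 6, 4) — d² to each: Sensor 1:329, Sensor 2:25, Sensor 3:129 → nearest is Sensor 2
(0, 0, -1) — d² to each: Sensor 1:149, Sensor 2:139, Sensor 3:107 → nearest is Sensor 3
(3, -5, 9) — d² to each: Sensor 1:157, Sensor 2:81, Sensor 3:297 → nearest is Sensor 2
(9, 3, 7) — d² to each: Sensor 1:349, Sensor 2:5, Sensor 3:173 → nearest is Sensor 2
(-5, 0, 8) — d² to each: Sensor 1:21, Sensor 2:153, Sensor 3:393 → nearest is Sensor 1
(3, 1, -2) — d² to each: Sensor 1:234, Sensor 2:120, Sensor 3:52 → nearest is Sensor 3
(-5, 4, 7) — d² to each: Sensor 1:52, Sensor 2:146, Sensor 3:374 → nearest is Sensor 1
Tally — Sensor 1:2, Sensor 2:3, Sensor 3:2. Sensor 2 captures the most (3).

Sensor 2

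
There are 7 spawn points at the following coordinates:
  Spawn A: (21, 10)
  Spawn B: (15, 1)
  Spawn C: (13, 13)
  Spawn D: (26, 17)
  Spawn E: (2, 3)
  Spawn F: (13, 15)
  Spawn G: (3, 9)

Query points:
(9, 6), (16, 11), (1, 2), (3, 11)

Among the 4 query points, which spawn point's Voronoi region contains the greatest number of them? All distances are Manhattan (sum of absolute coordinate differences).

Spawn G

(9, 6) — d to each: Spawn A:16, Spawn B:11, Spawn C:11, Spawn D:28, Spawn E:10, Spawn F:13, Spawn G:9 → nearest is Spawn G
(16, 11) — d to each: Spawn A:6, Spawn B:11, Spawn C:5, Spawn D:16, Spawn E:22, Spawn F:7, Spawn G:15 → nearest is Spawn C
(1, 2) — d to each: Spawn A:28, Spawn B:15, Spawn C:23, Spawn D:40, Spawn E:2, Spawn F:25, Spawn G:9 → nearest is Spawn E
(3, 11) — d to each: Spawn A:19, Spawn B:22, Spawn C:12, Spawn D:29, Spawn E:9, Spawn F:14, Spawn G:2 → nearest is Spawn G
Tally — Spawn C:1, Spawn E:1, Spawn G:2. Spawn G captures the most (2).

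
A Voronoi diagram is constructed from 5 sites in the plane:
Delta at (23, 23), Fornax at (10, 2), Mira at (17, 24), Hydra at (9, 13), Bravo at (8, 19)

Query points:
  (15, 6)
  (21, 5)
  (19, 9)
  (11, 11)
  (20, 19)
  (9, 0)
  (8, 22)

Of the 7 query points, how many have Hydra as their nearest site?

(15, 6) — d² to each: Delta:353, Fornax:41, Mira:328, Hydra:85, Bravo:218 → nearest is Fornax
(21, 5) — d² to each: Delta:328, Fornax:130, Mira:377, Hydra:208, Bravo:365 → nearest is Fornax
(19, 9) — d² to each: Delta:212, Fornax:130, Mira:229, Hydra:116, Bravo:221 → nearest is Hydra
(11, 11) — d² to each: Delta:288, Fornax:82, Mira:205, Hydra:8, Bravo:73 → nearest is Hydra
(20, 19) — d² to each: Delta:25, Fornax:389, Mira:34, Hydra:157, Bravo:144 → nearest is Delta
(9, 0) — d² to each: Delta:725, Fornax:5, Mira:640, Hydra:169, Bravo:362 → nearest is Fornax
(8, 22) — d² to each: Delta:226, Fornax:404, Mira:85, Hydra:82, Bravo:9 → nearest is Bravo
2 of the 7 points have Hydra as nearest.

2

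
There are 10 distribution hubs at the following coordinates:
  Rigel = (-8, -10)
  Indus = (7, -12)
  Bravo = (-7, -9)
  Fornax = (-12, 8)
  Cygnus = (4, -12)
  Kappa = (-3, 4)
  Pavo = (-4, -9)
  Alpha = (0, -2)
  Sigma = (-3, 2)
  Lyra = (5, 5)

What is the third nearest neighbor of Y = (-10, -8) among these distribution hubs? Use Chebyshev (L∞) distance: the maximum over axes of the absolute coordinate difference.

d(Y, Rigel) = max(2, 2) = 2
d(Y, Indus) = max(17, 4) = 17
d(Y, Bravo) = max(3, 1) = 3
d(Y, Fornax) = max(2, 16) = 16
d(Y, Cygnus) = max(14, 4) = 14
d(Y, Kappa) = max(7, 12) = 12
d(Y, Pavo) = max(6, 1) = 6
d(Y, Alpha) = max(10, 6) = 10
d(Y, Sigma) = max(7, 10) = 10
d(Y, Lyra) = max(15, 13) = 15
Sorted ascending: Rigel, Bravo, Pavo, Alpha, … — the third-nearest is Pavo.

Pavo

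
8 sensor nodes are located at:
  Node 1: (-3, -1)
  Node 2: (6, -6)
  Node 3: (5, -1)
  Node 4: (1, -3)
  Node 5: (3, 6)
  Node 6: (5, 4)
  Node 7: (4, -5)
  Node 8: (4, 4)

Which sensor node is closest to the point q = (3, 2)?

Node 8

Since √ is increasing, it suffices to compare squared distances:
d²(q, Node 1) = (3−(-3))² + (2−(-1))² = 36 + 9 = 45
d²(q, Node 2) = (3−6)² + (2−(-6))² = 9 + 64 = 73
d²(q, Node 3) = (3−5)² + (2−(-1))² = 4 + 9 = 13
d²(q, Node 4) = (3−1)² + (2−(-3))² = 4 + 25 = 29
d²(q, Node 5) = (3−3)² + (2−6)² = 0 + 16 = 16
d²(q, Node 6) = (3−5)² + (2−4)² = 4 + 4 = 8
d²(q, Node 7) = (3−4)² + (2−(-5))² = 1 + 49 = 50
d²(q, Node 8) = (3−4)² + (2−4)² = 1 + 4 = 5
Minimum is at Node 8.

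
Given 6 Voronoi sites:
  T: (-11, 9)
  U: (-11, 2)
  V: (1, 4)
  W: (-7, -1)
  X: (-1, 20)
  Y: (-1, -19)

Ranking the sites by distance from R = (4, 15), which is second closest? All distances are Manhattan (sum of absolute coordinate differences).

d(R,T) = |4−(-11)| + |15−9| = 15 + 6 = 21
d(R,U) = |4−(-11)| + |15−2| = 15 + 13 = 28
d(R,V) = |4−1| + |15−4| = 3 + 11 = 14
d(R,W) = |4−(-7)| + |15−(-1)| = 11 + 16 = 27
d(R,X) = |4−(-1)| + |15−20| = 5 + 5 = 10
d(R,Y) = |4−(-1)| + |15−(-19)| = 5 + 34 = 39
Sorted ascending: X, V, T, … — the second-nearest is V.

V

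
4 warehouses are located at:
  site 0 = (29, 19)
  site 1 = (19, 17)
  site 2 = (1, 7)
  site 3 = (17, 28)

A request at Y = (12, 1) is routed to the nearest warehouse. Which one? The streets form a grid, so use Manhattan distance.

site 2

d(Y, site 0) = |12−29| + |1−19| = 17 + 18 = 35
d(Y, site 1) = |12−19| + |1−17| = 7 + 16 = 23
d(Y, site 2) = |12−1| + |1−7| = 11 + 6 = 17
d(Y, site 3) = |12−17| + |1−28| = 5 + 27 = 32
The smallest is to site 2, so Y lies in the Voronoi region of site 2.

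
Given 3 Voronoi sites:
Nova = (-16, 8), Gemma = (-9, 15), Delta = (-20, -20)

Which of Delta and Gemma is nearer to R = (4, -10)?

Compare squared distances:
d²(R, Delta) = (4−(-20))² + (-10−(-20))² = 576 + 100 = 676
d²(R, Gemma) = (4−(-9))² + (-10−15)² = 169 + 625 = 794
676 < 794, so Delta is closer.

Delta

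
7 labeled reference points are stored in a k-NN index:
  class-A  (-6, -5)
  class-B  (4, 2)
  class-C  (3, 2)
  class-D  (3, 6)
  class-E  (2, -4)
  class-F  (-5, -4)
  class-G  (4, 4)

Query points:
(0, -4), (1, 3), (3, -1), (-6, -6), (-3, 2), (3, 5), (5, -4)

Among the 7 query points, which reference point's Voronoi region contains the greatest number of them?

class-C

(0, -4) — d² to each: class-A:37, class-B:52, class-C:45, class-D:109, class-E:4, class-F:25, class-G:80 → nearest is class-E
(1, 3) — d² to each: class-A:113, class-B:10, class-C:5, class-D:13, class-E:50, class-F:85, class-G:10 → nearest is class-C
(3, -1) — d² to each: class-A:97, class-B:10, class-C:9, class-D:49, class-E:10, class-F:73, class-G:26 → nearest is class-C
(-6, -6) — d² to each: class-A:1, class-B:164, class-C:145, class-D:225, class-E:68, class-F:5, class-G:200 → nearest is class-A
(-3, 2) — d² to each: class-A:58, class-B:49, class-C:36, class-D:52, class-E:61, class-F:40, class-G:53 → nearest is class-C
(3, 5) — d² to each: class-A:181, class-B:10, class-C:9, class-D:1, class-E:82, class-F:145, class-G:2 → nearest is class-D
(5, -4) — d² to each: class-A:122, class-B:37, class-C:40, class-D:104, class-E:9, class-F:100, class-G:65 → nearest is class-E
Tally — class-A:1, class-C:3, class-D:1, class-E:2. class-C captures the most (3).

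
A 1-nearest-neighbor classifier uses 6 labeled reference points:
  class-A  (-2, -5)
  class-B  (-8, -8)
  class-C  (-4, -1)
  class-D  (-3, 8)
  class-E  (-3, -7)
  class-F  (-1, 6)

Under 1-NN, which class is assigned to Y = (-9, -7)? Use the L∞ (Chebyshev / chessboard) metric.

d(Y, class-A) = max(7, 2) = 7
d(Y, class-B) = max(1, 1) = 1
d(Y, class-C) = max(5, 6) = 6
d(Y, class-D) = max(6, 15) = 15
d(Y, class-E) = max(6, 0) = 6
d(Y, class-F) = max(8, 13) = 13
class-B is nearest.

class-B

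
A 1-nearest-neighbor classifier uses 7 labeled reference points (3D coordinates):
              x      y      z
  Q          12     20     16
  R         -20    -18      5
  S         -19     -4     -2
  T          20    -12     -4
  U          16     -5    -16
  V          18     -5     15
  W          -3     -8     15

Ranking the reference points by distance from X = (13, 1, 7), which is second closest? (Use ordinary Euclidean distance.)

Squared Euclidean distances:
|XQ|² = (13−12)² + (1−20)² + (7−16)² = 1 + 361 + 81 = 443
|XR|² = (13−(-20))² + (1−(-18))² + (7−5)² = 1089 + 361 + 4 = 1454
|XS|² = (13−(-19))² + (1−(-4))² + (7−(-2))² = 1024 + 25 + 81 = 1130
|XT|² = (13−20)² + (1−(-12))² + (7−(-4))² = 49 + 169 + 121 = 339
|XU|² = (13−16)² + (1−(-5))² + (7−(-16))² = 9 + 36 + 529 = 574
|XV|² = (13−18)² + (1−(-5))² + (7−15)² = 25 + 36 + 64 = 125
|XW|² = (13−(-3))² + (1−(-8))² + (7−15)² = 256 + 81 + 64 = 401
Sorted ascending: V, T, W, … — the second-nearest is T.

T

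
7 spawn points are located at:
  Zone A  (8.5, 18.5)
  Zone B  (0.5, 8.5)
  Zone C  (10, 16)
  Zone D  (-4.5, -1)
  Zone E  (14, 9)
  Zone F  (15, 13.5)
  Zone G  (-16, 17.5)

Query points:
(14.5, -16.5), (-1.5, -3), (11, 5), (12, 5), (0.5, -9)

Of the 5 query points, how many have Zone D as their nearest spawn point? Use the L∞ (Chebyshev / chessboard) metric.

3

(14.5, -16.5) — d to each: Zone A:35, Zone B:25, Zone C:32.5, Zone D:19, Zone E:25.5, Zone F:30, Zone G:34 → nearest is Zone D
(-1.5, -3) — d to each: Zone A:21.5, Zone B:11.5, Zone C:19, Zone D:3, Zone E:15.5, Zone F:16.5, Zone G:20.5 → nearest is Zone D
(11, 5) — d to each: Zone A:13.5, Zone B:10.5, Zone C:11, Zone D:15.5, Zone E:4, Zone F:8.5, Zone G:27 → nearest is Zone E
(12, 5) — d to each: Zone A:13.5, Zone B:11.5, Zone C:11, Zone D:16.5, Zone E:4, Zone F:8.5, Zone G:28 → nearest is Zone E
(0.5, -9) — d to each: Zone A:27.5, Zone B:17.5, Zone C:25, Zone D:8, Zone E:18, Zone F:22.5, Zone G:26.5 → nearest is Zone D
3 of the 5 points have Zone D as nearest.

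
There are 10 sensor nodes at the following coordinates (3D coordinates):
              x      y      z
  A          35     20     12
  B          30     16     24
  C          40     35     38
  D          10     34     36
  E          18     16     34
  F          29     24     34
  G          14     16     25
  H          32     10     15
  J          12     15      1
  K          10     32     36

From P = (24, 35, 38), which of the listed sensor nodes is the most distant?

J

Squared Euclidean distances:
|PA|² = (24−35)² + (35−20)² + (38−12)² = 121 + 225 + 676 = 1022
|PB|² = (24−30)² + (35−16)² + (38−24)² = 36 + 361 + 196 = 593
|PC|² = (24−40)² + (35−35)² + (38−38)² = 256 + 0 + 0 = 256
|PD|² = (24−10)² + (35−34)² + (38−36)² = 196 + 1 + 4 = 201
|PE|² = (24−18)² + (35−16)² + (38−34)² = 36 + 361 + 16 = 413
|PF|² = (24−29)² + (35−24)² + (38−34)² = 25 + 121 + 16 = 162
|PG|² = (24−14)² + (35−16)² + (38−25)² = 100 + 361 + 169 = 630
|PH|² = (24−32)² + (35−10)² + (38−15)² = 64 + 625 + 529 = 1218
|PJ|² = (24−12)² + (35−15)² + (38−1)² = 144 + 400 + 1369 = 1913
|PK|² = (24−10)² + (35−32)² + (38−36)² = 196 + 9 + 4 = 209
The largest is to J.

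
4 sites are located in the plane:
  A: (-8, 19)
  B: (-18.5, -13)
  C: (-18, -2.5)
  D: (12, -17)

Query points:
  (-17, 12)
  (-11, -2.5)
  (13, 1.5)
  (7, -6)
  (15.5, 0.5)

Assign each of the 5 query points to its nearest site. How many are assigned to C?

1

(-17, 12) — d² to each: A:130, B:627.25, C:211.25, D:1682 → nearest is A
(-11, -2.5) — d² to each: A:471.25, B:166.5, C:49, D:739.25 → nearest is C
(13, 1.5) — d² to each: A:747.25, B:1202.5, C:977, D:343.25 → nearest is D
(7, -6) — d² to each: A:850, B:699.25, C:637.25, D:146 → nearest is D
(15.5, 0.5) — d² to each: A:894.5, B:1338.25, C:1131.25, D:318.5 → nearest is D
1 of the 5 points has C as nearest.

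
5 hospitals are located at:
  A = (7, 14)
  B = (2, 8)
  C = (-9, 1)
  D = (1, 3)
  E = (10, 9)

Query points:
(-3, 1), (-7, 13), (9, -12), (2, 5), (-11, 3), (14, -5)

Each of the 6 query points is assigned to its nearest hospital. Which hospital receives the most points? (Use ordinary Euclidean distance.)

(-3, 1) — d² to each: A:269, B:74, C:36, D:20, E:233 → nearest is D
(-7, 13) — d² to each: A:197, B:106, C:148, D:164, E:305 → nearest is B
(9, -12) — d² to each: A:680, B:449, C:493, D:289, E:442 → nearest is D
(2, 5) — d² to each: A:106, B:9, C:137, D:5, E:80 → nearest is D
(-11, 3) — d² to each: A:445, B:194, C:8, D:144, E:477 → nearest is C
(14, -5) — d² to each: A:410, B:313, C:565, D:233, E:212 → nearest is E
Tally — B:1, C:1, D:3, E:1. D captures the most (3).

D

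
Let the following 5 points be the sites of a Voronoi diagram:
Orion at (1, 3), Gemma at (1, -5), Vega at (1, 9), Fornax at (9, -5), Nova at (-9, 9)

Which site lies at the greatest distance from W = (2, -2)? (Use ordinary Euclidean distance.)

Compare squared distances (the ordering matches that of the actual distances):
d²(W, Orion) = (2−1)² + (-2−3)² = 1 + 25 = 26
d²(W, Gemma) = (2−1)² + (-2−(-5))² = 1 + 9 = 10
d²(W, Vega) = (2−1)² + (-2−9)² = 1 + 121 = 122
d²(W, Fornax) = (2−9)² + (-2−(-5))² = 49 + 9 = 58
d²(W, Nova) = (2−(-9))² + (-2−9)² = 121 + 121 = 242
The largest is to Nova.

Nova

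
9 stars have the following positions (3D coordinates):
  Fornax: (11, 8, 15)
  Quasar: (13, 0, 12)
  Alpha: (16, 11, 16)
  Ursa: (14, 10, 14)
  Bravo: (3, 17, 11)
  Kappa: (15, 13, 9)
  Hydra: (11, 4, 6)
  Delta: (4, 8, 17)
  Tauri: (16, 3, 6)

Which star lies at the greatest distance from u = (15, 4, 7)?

Squared Euclidean distances:
d²(u, Fornax) = (15−11)² + (4−8)² + (7−15)² = 16 + 16 + 64 = 96
d²(u, Quasar) = (15−13)² + (4−0)² + (7−12)² = 4 + 16 + 25 = 45
d²(u, Alpha) = (15−16)² + (4−11)² + (7−16)² = 1 + 49 + 81 = 131
d²(u, Ursa) = (15−14)² + (4−10)² + (7−14)² = 1 + 36 + 49 = 86
d²(u, Bravo) = (15−3)² + (4−17)² + (7−11)² = 144 + 169 + 16 = 329
d²(u, Kappa) = (15−15)² + (4−13)² + (7−9)² = 0 + 81 + 4 = 85
d²(u, Hydra) = (15−11)² + (4−4)² + (7−6)² = 16 + 0 + 1 = 17
d²(u, Delta) = (15−4)² + (4−8)² + (7−17)² = 121 + 16 + 100 = 237
d²(u, Tauri) = (15−16)² + (4−3)² + (7−6)² = 1 + 1 + 1 = 3
The largest is to Bravo.

Bravo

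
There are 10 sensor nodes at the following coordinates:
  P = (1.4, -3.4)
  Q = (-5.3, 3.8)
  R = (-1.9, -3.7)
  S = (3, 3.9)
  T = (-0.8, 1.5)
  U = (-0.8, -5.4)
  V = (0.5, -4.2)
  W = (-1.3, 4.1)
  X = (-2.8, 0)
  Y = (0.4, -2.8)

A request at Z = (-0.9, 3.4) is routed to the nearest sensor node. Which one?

W

Since √ is increasing, it suffices to compare squared distances:
|ZP|² = 5.29 + 46.24 = 51.53
|ZQ|² = 19.36 + 0.16 = 19.52
|ZR|² = 1 + 50.41 = 51.41
|ZS|² = 15.21 + 0.25 = 15.46
|ZT|² = 0.01 + 3.61 = 3.62
|ZU|² = 0.01 + 77.44 = 77.45
|ZV|² = 1.96 + 57.76 = 59.72
|ZW|² = 0.16 + 0.49 = 0.65
|ZX|² = 3.61 + 11.56 = 15.17
|ZY|² = 1.69 + 38.44 = 40.13
The smallest is to W, so Z lies in the Voronoi region of W.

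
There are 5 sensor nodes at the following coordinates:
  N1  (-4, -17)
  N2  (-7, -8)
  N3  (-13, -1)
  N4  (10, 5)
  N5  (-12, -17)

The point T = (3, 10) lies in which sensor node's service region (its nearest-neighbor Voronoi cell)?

N4

Compare squared distances (the ordering matches that of the actual distances):
|TN1|² = (3−(-4))² + (10−(-17))² = 49 + 729 = 778
|TN2|² = (3−(-7))² + (10−(-8))² = 100 + 324 = 424
|TN3|² = (3−(-13))² + (10−(-1))² = 256 + 121 = 377
|TN4|² = (3−10)² + (10−5)² = 49 + 25 = 74
|TN5|² = (3−(-12))² + (10−(-17))² = 225 + 729 = 954
N4 is nearest.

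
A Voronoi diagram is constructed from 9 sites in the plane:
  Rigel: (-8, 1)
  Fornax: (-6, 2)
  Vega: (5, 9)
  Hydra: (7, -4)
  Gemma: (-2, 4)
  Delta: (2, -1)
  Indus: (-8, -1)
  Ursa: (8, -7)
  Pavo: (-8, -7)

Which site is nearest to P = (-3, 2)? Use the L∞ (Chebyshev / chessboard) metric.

d(P, Rigel) = max(5, 1) = 5
d(P, Fornax) = max(3, 0) = 3
d(P, Vega) = max(8, 7) = 8
d(P, Hydra) = max(10, 6) = 10
d(P, Gemma) = max(1, 2) = 2
d(P, Delta) = max(5, 3) = 5
d(P, Indus) = max(5, 3) = 5
d(P, Ursa) = max(11, 9) = 11
d(P, Pavo) = max(5, 9) = 9
Gemma is nearest.

Gemma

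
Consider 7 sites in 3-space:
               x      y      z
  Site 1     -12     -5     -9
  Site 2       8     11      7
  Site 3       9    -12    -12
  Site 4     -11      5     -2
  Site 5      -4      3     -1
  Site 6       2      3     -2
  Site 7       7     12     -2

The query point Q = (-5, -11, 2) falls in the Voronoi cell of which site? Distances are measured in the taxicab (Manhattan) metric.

d(Q, Site 1) = 7 + 6 + 11 = 24
d(Q, Site 2) = 13 + 22 + 5 = 40
d(Q, Site 3) = 14 + 1 + 14 = 29
d(Q, Site 4) = 6 + 16 + 4 = 26
d(Q, Site 5) = 1 + 14 + 3 = 18
d(Q, Site 6) = 7 + 14 + 4 = 25
d(Q, Site 7) = 12 + 23 + 4 = 39
The smallest is to Site 5, so Q lies in the Voronoi region of Site 5.

Site 5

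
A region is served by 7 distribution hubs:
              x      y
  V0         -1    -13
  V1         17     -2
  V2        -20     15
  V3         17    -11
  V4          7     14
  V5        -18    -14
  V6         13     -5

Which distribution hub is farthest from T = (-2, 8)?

Since √ is increasing, it suffices to compare squared distances:
|TV0|² = 1 + 441 = 442
|TV1|² = 361 + 100 = 461
|TV2|² = 324 + 49 = 373
|TV3|² = 361 + 361 = 722
|TV4|² = 81 + 36 = 117
|TV5|² = 256 + 484 = 740
|TV6|² = 225 + 169 = 394
The largest is to V5.

V5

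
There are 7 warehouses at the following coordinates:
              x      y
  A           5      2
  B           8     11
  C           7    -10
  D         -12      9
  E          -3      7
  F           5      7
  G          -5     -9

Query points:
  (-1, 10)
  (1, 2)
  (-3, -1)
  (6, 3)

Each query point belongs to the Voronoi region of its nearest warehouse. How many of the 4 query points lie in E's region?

2

(-1, 10) — d² to each: A:100, B:82, C:464, D:122, E:13, F:45, G:377 → nearest is E
(1, 2) — d² to each: A:16, B:130, C:180, D:218, E:41, F:41, G:157 → nearest is A
(-3, -1) — d² to each: A:73, B:265, C:181, D:181, E:64, F:128, G:68 → nearest is E
(6, 3) — d² to each: A:2, B:68, C:170, D:360, E:97, F:17, G:265 → nearest is A
2 of the 4 points have E as nearest.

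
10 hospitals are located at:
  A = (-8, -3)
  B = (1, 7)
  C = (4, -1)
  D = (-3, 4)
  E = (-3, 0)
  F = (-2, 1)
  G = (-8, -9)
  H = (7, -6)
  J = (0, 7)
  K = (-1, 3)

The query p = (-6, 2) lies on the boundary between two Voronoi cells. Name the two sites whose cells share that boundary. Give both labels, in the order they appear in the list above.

D and E

Squared distances from p to each site:
|pA|² = (-6−(-8))² + (2−(-3))² = 4 + 25 = 29
|pB|² = (-6−1)² + (2−7)² = 49 + 25 = 74
|pC|² = (-6−4)² + (2−(-1))² = 100 + 9 = 109
|pD|² = (-6−(-3))² + (2−4)² = 9 + 4 = 13
|pE|² = (-6−(-3))² + (2−0)² = 9 + 4 = 13
|pF|² = (-6−(-2))² + (2−1)² = 16 + 1 = 17
|pG|² = (-6−(-8))² + (2−(-9))² = 4 + 121 = 125
|pH|² = (-6−7)² + (2−(-6))² = 169 + 64 = 233
|pJ|² = (-6−0)² + (2−7)² = 36 + 25 = 61
|pK|² = (-6−(-1))² + (2−3)² = 25 + 1 = 26
p is equidistant from D and E (both at squared distance 13), and every other site is strictly farther — so p lies on the D–E Voronoi edge.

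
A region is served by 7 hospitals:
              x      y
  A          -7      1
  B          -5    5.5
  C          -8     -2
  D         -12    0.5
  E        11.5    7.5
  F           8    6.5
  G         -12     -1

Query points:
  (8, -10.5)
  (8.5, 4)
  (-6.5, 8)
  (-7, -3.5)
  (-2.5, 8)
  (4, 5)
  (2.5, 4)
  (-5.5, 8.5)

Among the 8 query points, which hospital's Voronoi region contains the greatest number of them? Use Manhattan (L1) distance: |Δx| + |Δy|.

F

(8, -10.5) — d to each: A:26.5, B:29, C:24.5, D:31, E:21.5, F:17, G:29.5 → nearest is F
(8.5, 4) — d to each: A:18.5, B:15, C:22.5, D:24, E:6.5, F:3, G:25.5 → nearest is F
(-6.5, 8) — d to each: A:7.5, B:4, C:11.5, D:13, E:18.5, F:16, G:14.5 → nearest is B
(-7, -3.5) — d to each: A:4.5, B:11, C:2.5, D:9, E:29.5, F:25, G:7.5 → nearest is C
(-2.5, 8) — d to each: A:11.5, B:5, C:15.5, D:17, E:14.5, F:12, G:18.5 → nearest is B
(4, 5) — d to each: A:15, B:9.5, C:19, D:20.5, E:10, F:5.5, G:22 → nearest is F
(2.5, 4) — d to each: A:12.5, B:9, C:16.5, D:18, E:12.5, F:8, G:19.5 → nearest is F
(-5.5, 8.5) — d to each: A:9, B:3.5, C:13, D:14.5, E:18, F:15.5, G:16 → nearest is B
Tally — B:3, C:1, F:4. F captures the most (4).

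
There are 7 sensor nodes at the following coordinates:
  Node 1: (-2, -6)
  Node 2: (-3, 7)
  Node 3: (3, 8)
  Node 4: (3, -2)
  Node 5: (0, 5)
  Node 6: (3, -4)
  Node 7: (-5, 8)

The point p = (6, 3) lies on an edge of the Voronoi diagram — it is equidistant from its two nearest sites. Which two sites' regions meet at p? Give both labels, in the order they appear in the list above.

Squared distances from p to each site:
d²(p, Node 1) = (6−(-2))² + (3−(-6))² = 64 + 81 = 145
d²(p, Node 2) = (6−(-3))² + (3−7)² = 81 + 16 = 97
d²(p, Node 3) = (6−3)² + (3−8)² = 9 + 25 = 34
d²(p, Node 4) = (6−3)² + (3−(-2))² = 9 + 25 = 34
d²(p, Node 5) = (6−0)² + (3−5)² = 36 + 4 = 40
d²(p, Node 6) = (6−3)² + (3−(-4))² = 9 + 49 = 58
d²(p, Node 7) = (6−(-5))² + (3−8)² = 121 + 25 = 146
p is equidistant from Node 3 and Node 4 (both at squared distance 34), and every other site is strictly farther — so p lies on the Node 3–Node 4 Voronoi edge.

Node 3 and Node 4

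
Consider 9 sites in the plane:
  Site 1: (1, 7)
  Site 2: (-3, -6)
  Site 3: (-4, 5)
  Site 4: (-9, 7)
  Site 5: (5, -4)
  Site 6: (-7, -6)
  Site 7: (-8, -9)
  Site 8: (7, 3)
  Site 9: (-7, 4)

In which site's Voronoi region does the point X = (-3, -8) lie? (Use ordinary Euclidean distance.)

Site 2

Compare squared distances (the ordering matches that of the actual distances):
d²(X, Site 1) = 16 + 225 = 241
d²(X, Site 2) = 0 + 4 = 4
d²(X, Site 3) = 1 + 169 = 170
d²(X, Site 4) = 36 + 225 = 261
d²(X, Site 5) = 64 + 16 = 80
d²(X, Site 6) = 16 + 4 = 20
d²(X, Site 7) = 25 + 1 = 26
d²(X, Site 8) = 100 + 121 = 221
d²(X, Site 9) = 16 + 144 = 160
Site 2 is nearest.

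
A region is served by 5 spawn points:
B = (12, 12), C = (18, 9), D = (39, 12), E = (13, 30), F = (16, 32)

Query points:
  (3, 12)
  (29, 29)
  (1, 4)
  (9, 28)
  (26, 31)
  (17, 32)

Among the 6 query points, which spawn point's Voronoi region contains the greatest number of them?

(3, 12) — d² to each: B:81, C:234, D:1296, E:424, F:569 → nearest is B
(29, 29) — d² to each: B:578, C:521, D:389, E:257, F:178 → nearest is F
(1, 4) — d² to each: B:185, C:314, D:1508, E:820, F:1009 → nearest is B
(9, 28) — d² to each: B:265, C:442, D:1156, E:20, F:65 → nearest is E
(26, 31) — d² to each: B:557, C:548, D:530, E:170, F:101 → nearest is F
(17, 32) — d² to each: B:425, C:530, D:884, E:20, F:1 → nearest is F
Tally — B:2, E:1, F:3. F captures the most (3).

F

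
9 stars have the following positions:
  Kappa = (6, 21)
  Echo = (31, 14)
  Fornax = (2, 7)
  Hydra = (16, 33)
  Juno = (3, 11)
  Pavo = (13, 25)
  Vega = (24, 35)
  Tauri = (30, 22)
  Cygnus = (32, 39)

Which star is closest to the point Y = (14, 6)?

Compare squared distances (the ordering matches that of the actual distances):
d²(Y, Kappa) = (14−6)² + (6−21)² = 64 + 225 = 289
d²(Y, Echo) = (14−31)² + (6−14)² = 289 + 64 = 353
d²(Y, Fornax) = (14−2)² + (6−7)² = 144 + 1 = 145
d²(Y, Hydra) = (14−16)² + (6−33)² = 4 + 729 = 733
d²(Y, Juno) = (14−3)² + (6−11)² = 121 + 25 = 146
d²(Y, Pavo) = (14−13)² + (6−25)² = 1 + 361 = 362
d²(Y, Vega) = (14−24)² + (6−35)² = 100 + 841 = 941
d²(Y, Tauri) = (14−30)² + (6−22)² = 256 + 256 = 512
d²(Y, Cygnus) = (14−32)² + (6−39)² = 324 + 1089 = 1413
Fornax is nearest.

Fornax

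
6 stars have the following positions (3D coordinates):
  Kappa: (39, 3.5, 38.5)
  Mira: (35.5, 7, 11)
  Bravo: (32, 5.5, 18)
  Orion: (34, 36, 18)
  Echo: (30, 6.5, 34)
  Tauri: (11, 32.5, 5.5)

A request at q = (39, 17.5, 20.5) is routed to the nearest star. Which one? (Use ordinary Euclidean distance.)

Compare squared distances (the ordering matches that of the actual distances):
d²(q, Kappa) = 0 + 196 + 324 = 520
d²(q, Mira) = 12.25 + 110.25 + 90.25 = 212.75
d²(q, Bravo) = 49 + 144 + 6.25 = 199.25
d²(q, Orion) = 25 + 342.25 + 6.25 = 373.5
d²(q, Echo) = 81 + 121 + 182.25 = 384.25
d²(q, Tauri) = 784 + 225 + 225 = 1234
The smallest is to Bravo, so q lies in the Voronoi region of Bravo.

Bravo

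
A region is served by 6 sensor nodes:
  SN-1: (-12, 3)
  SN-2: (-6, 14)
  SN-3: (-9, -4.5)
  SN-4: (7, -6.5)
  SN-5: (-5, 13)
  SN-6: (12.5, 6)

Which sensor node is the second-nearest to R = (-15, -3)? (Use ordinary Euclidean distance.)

SN-1

Compare squared distances (the ordering matches that of the actual distances):
d²(R, SN-1) = (-15−(-12))² + (-3−3)² = 9 + 36 = 45
d²(R, SN-2) = (-15−(-6))² + (-3−14)² = 81 + 289 = 370
d²(R, SN-3) = (-15−(-9))² + (-3−(-4.5))² = 36 + 2.25 = 38.25
d²(R, SN-4) = (-15−7)² + (-3−(-6.5))² = 484 + 12.25 = 496.25
d²(R, SN-5) = (-15−(-5))² + (-3−13)² = 100 + 256 = 356
d²(R, SN-6) = (-15−12.5)² + (-3−6)² = 756.25 + 81 = 837.25
Sorted ascending: SN-3, SN-1, SN-5, … — the second-nearest is SN-1.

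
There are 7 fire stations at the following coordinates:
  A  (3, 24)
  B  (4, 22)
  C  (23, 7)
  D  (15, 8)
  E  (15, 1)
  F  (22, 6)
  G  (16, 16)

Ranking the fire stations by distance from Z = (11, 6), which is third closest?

Since √ is increasing, it suffices to compare squared distances:
|ZA|² = (11−3)² + (6−24)² = 64 + 324 = 388
|ZB|² = (11−4)² + (6−22)² = 49 + 256 = 305
|ZC|² = (11−23)² + (6−7)² = 144 + 1 = 145
|ZD|² = (11−15)² + (6−8)² = 16 + 4 = 20
|ZE|² = (11−15)² + (6−1)² = 16 + 25 = 41
|ZF|² = (11−22)² + (6−6)² = 121 + 0 = 121
|ZG|² = (11−16)² + (6−16)² = 25 + 100 = 125
Sorted ascending: D, E, F, G, … — the third-nearest is F.

F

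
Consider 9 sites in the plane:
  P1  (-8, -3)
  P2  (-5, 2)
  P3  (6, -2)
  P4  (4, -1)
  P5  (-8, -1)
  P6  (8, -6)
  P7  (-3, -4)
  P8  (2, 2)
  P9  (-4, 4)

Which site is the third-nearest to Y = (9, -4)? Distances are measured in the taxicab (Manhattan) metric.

P4

d(Y,P1) = 17 + 1 = 18
d(Y,P2) = 14 + 6 = 20
d(Y,P3) = 3 + 2 = 5
d(Y,P4) = 5 + 3 = 8
d(Y,P5) = 17 + 3 = 20
d(Y,P6) = 1 + 2 = 3
d(Y,P7) = 12 + 0 = 12
d(Y,P8) = 7 + 6 = 13
d(Y,P9) = 13 + 8 = 21
Sorted ascending: P6, P3, P4, P7, … — the third-nearest is P4.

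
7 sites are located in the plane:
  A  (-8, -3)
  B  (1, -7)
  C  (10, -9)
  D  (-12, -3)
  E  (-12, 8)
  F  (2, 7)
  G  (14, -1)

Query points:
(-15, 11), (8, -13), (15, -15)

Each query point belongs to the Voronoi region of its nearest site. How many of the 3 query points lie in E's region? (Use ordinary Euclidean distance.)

1

(-15, 11) — d² to each: A:245, B:580, C:1025, D:205, E:18, F:305, G:985 → nearest is E
(8, -13) — d² to each: A:356, B:85, C:20, D:500, E:841, F:436, G:180 → nearest is C
(15, -15) — d² to each: A:673, B:260, C:61, D:873, E:1258, F:653, G:197 → nearest is C
1 of the 3 points has E as nearest.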